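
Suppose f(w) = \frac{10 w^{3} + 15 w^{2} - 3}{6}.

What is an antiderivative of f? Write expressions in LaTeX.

Recover f(w) by differentiating a candidate F(w); any mismatch rules it out.
Check: d/dw[\frac{5 w^{4}}{12} + \frac{5 w^{3}}{6} - \frac{w}{2}] = \frac{5 w^{3}}{3} + \frac{5 w^{2}}{2} - \frac{1}{2}, which equals f(w).

An antiderivative is F(w) = \frac{5 w^{4}}{12} + \frac{5 w^{3}}{6} - \frac{w}{2}.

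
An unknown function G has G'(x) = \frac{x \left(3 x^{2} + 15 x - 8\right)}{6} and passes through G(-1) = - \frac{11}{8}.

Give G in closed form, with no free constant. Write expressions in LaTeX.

G(x) = \frac{x^{2} \left(3 x^{2} + 20 x - 16\right)}{24}

Whatever form G(x) takes, its d/dx must return the stated G'(x).
A general antiderivative is \frac{x^{4}}{8} + \frac{5 x^{3}}{6} - \frac{2 x^{2}}{3} + C.
The condition gives C = - \frac{11}{8} - (- \frac{11}{8}) = 0.
So G(x) = \frac{x^{2} \left(3 x^{2} + 20 x - 16\right)}{24}.
Check: d/dx[\frac{x^{2} \left(3 x^{2} + 20 x - 16\right)}{24}] = \frac{x^{3}}{2} + \frac{5 x^{2}}{2} - \frac{4 x}{3}, which equals G'(x).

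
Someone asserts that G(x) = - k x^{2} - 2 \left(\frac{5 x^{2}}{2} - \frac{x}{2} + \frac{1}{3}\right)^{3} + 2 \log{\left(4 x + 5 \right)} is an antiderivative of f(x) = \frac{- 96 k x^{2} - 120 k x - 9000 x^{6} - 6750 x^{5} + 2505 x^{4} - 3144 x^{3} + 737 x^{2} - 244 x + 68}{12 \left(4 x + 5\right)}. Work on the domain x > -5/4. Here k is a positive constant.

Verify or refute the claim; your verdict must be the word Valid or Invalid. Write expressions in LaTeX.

d/dx[G] = \frac{- 96 k x^{2} - 120 k x - 9000 x^{6} - 6750 x^{5} + 2505 x^{4} - 3144 x^{3} + 737 x^{2} - 244 x + 116}{48 x + 60}
d/dx[G] - f(x) = \frac{4}{4 x + 5} != 0.

Invalid: d/dx[G] - f = \frac{4}{4 x + 5}, which is not 0.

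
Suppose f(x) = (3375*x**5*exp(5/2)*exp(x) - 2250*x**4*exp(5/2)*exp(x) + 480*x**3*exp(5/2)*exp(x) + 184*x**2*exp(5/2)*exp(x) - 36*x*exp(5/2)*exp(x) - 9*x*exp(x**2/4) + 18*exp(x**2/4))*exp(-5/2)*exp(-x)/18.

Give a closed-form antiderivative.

An antiderivative is F(x) = 125*x**6/4 - 25*x**5 + 20*x**4/3 + 92*x**3/27 - x**2 - exp(-5/2)*exp(-x)*exp(x**2/4).

An antiderivative F(x) passes only if d/dx[F] lands on f(x) exactly.
Check: d/dx[125*x**6/4 - 25*x**5 + 20*x**4/3 + 92*x**3/27 - x**2 - exp(-5/2)*exp(-x)*exp(x**2/4)] = (3375*x**5*exp(5/2)*exp(x) - 2250*x**4*exp(5/2)*exp(x) + 480*x**3*exp(5/2)*exp(x) + 184*x**2*exp(5/2)*exp(x) - 36*x*exp(5/2)*exp(x) - 9*x*exp(x**2/4) + 18*exp(x**2/4))*exp(-5/2)*exp(-x)/18 = f(x).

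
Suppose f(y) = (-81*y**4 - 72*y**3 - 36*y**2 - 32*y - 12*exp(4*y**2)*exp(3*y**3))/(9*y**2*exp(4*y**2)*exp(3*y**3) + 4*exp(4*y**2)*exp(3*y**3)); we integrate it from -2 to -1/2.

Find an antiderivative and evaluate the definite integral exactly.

Since d/dy undoes antidifferentiation here, F'(y) = f(y) is required of F(y).
F(y) = -2*atan(3*y/2) + exp(-4*y**2)*exp(-3*y**3) is an antiderivative of f.
Check: d/dy[-2*atan(3*y/2) + exp(-4*y**2)*exp(-3*y**3)] = (-81*y**4 - 72*y**3 - 36*y**2 - 32*y - 12*exp(4*y**2)*exp(3*y**3))/(9*y**2*exp(4*y**2)*exp(3*y**3) + 4*exp(4*y**2)*exp(3*y**3)) = f(y).
F(-1/2) = exp(-5/8) + 2*atan(3/4); F(-2) = 2*atan(3) + exp(8).
Integral = F(-1/2) - F(-2) = -exp(8) - 2*atan(3) + exp(-5/8) + 2*atan(3/4).

Antiderivative: F(y) = -2*atan(3*y/2) + exp(-4*y**2)*exp(-3*y**3); value = -exp(8) - 2*atan(3) + exp(-5/8) + 2*atan(3/4)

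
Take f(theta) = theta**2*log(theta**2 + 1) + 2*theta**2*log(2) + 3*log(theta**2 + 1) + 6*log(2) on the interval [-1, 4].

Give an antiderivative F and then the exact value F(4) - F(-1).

The integrand splits into summands that can be handled one at a time.
F(theta) = (3*theta**3*log(4*theta**2 + 4) - 2*theta**3 + 27*theta*log(4*theta**2 + 4) - 48*theta + 48*atan(theta))/9 is an antiderivative of f.
Check: d/dtheta[(3*theta**3*log(4*theta**2 + 4) - 2*theta**3 + 27*theta*log(4*theta**2 + 4) - 48*theta + 48*atan(theta))/9] = theta**2*log(theta**2 + 1) + 2*theta**2*log(2) + 3*log(theta**2 + 1) + 6*log(2) = f(theta).
F(4) = -320/9 + 16*atan(4)/3 + 100*log(68)/3; F(-1) = -10*log(8)/3 - 4*pi/3 + 50/9.
Integral = F(4) - F(-1) = -370/9 + 4*pi/3 + 10*log(8)/3 + 16*atan(4)/3 + 100*log(68)/3.

Antiderivative: F(theta) = (3*theta**3*log(4*theta**2 + 4) - 2*theta**3 + 27*theta*log(4*theta**2 + 4) - 48*theta + 48*atan(theta))/9; value = -370/9 + 4*pi/3 + 10*log(8)/3 + 16*atan(4)/3 + 100*log(68)/3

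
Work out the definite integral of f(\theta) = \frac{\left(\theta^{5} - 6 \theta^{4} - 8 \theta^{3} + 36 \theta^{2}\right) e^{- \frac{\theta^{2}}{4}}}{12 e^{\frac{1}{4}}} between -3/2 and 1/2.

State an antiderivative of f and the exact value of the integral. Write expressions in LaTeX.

f has the shape u'v + uv' for u = - \frac{\theta^{4}}{6} + \theta^{3} and v = e^{- \frac{\theta^{2}}{4} - \frac{1}{4}} — it is the derivative of the product u*v.
F(\theta) = \frac{\left(- \frac{\theta^{4}}{3} + 2 \theta^{3}\right) e^{- \frac{\theta^{2}}{4} - \frac{1}{4}}}{2} is an antiderivative of f.
Check: d/d\theta[\frac{\left(- \frac{\theta^{4}}{3} + 2 \theta^{3}\right) e^{- \frac{\theta^{2}}{4} - \frac{1}{4}}}{2}] = \frac{\left(\theta^{5} - 6 \theta^{4} - 8 \theta^{3} + 36 \theta^{2}\right) e^{- \frac{\theta^{2}}{4}}}{12 e^{\frac{1}{4}}} = f(\theta).
F(1/2) = \frac{11}{96 e^{\frac{5}{16}}}; F(-3/2) = - \frac{135}{32 e^{\frac{13}{16}}}.
Integral = F(1/2) - F(-3/2) = \frac{11}{96 e^{\frac{5}{16}}} + \frac{135}{32 e^{\frac{13}{16}}}.

Antiderivative: F(\theta) = \frac{\left(- \frac{\theta^{4}}{3} + 2 \theta^{3}\right) e^{- \frac{\theta^{2}}{4} - \frac{1}{4}}}{2}; value = \frac{11}{96 e^{\frac{5}{16}}} + \frac{135}{32 e^{\frac{13}{16}}}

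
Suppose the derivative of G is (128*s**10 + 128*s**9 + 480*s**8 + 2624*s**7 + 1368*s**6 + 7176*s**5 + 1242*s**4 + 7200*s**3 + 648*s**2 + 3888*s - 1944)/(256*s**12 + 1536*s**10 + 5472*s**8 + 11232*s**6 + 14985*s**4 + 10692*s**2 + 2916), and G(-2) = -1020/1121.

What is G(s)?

Whatever form G(s) takes, its d/ds must return the stated G'(s).
A general antiderivative is (-s - 1/2)/(2*s**2 + 3/2) - 4/(3*(2*s**4/3 + 3*s**2/2 + 3)) + C.
The condition gives C = -1020/1121 - (101/1121) = -1.
So G(s) = (-s - 1/2)/(2*s**2 + 3/2) - 1 - 4/(3*(2*s**4/3 + 3*s**2/2 + 3)).
Check: d/ds[(-s - 1/2)/(2*s**2 + 3/2) - 1 - 4/(3*(2*s**4/3 + 3*s**2/2 + 3))] = (128*s**10 + 128*s**9 + 480*s**8 + 2624*s**7 + 1368*s**6 + 7176*s**5 + 1242*s**4 + 7200*s**3 + 648*s**2 + 3888*s - 1944)/(256*s**12 + 1536*s**10 + 5472*s**8 + 11232*s**6 + 14985*s**4 + 10692*s**2 + 2916) = G'(s).

G(s) = (-s - 1/2)/(2*s**2 + 3/2) - 1 - 4/(3*(2*s**4/3 + 3*s**2/2 + 3))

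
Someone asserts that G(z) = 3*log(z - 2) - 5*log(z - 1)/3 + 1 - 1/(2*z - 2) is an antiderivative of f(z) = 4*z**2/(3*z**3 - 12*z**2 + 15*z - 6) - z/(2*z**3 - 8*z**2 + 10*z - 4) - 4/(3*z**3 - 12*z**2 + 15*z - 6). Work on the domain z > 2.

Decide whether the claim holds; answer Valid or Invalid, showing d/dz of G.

d/dz[G] = (8*z**2 - 3*z - 8)/(6*z**3 - 24*z**2 + 30*z - 12)
This equals f(z) exactly, so the claim holds.

Valid: G'(z) = f(z).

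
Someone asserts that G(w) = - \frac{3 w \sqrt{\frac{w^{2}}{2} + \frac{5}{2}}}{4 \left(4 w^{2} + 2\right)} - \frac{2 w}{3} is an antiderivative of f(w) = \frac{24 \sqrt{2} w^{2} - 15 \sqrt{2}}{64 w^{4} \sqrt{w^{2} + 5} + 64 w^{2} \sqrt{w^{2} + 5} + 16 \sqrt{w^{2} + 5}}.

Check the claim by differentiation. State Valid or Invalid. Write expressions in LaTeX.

Invalid: d/dw[G] - f = - \frac{2}{3}, which is not 0.

d/dw[G] = \frac{- 128 w^{4} \sqrt{w^{2} + 5} - 128 w^{2} \sqrt{w^{2} + 5} + 72 \sqrt{2} w^{2} - 32 \sqrt{w^{2} + 5} - 45 \sqrt{2}}{192 w^{4} \sqrt{w^{2} + 5} + 192 w^{2} \sqrt{w^{2} + 5} + 48 \sqrt{w^{2} + 5}}
d/dw[G] - f(w) = - \frac{2}{3} != 0.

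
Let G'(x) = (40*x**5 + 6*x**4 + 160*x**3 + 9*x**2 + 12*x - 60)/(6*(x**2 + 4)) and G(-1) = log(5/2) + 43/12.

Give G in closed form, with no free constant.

Recover the given G'(x) by differentiating a candidate G(x); any mismatch rules it out.
A general antiderivative is 5*x**4/3 + x**3/3 - 5*x/2 + log(x**2/2 + 2) - 5/4 + C.
The condition gives C = log(5/2) + 43/12 - (log(5/2) + 31/12) = 1.
So G(x) = 5*x**4/3 + x**3/3 - 5*x/2 + log(x**2/2 + 2) - 1/4.
Check: d/dx[5*x**4/3 + x**3/3 - 5*x/2 + log(x**2/2 + 2) - 1/4] = (40*x**5 + 6*x**4 + 160*x**3 + 9*x**2 + 12*x - 60)/(6*x**2 + 24), which equals G'(x).

G(x) = 5*x**4/3 + x**3/3 - 5*x/2 + log(x**2/2 + 2) - 1/4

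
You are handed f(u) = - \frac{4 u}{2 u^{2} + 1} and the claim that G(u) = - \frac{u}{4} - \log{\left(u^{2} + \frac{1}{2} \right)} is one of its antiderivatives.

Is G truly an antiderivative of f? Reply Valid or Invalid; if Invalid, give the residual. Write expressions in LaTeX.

d/du[G] = \frac{- 2 u^{2} - 16 u - 1}{8 u^{2} + 4}
d/du[G] - f(u) = - \frac{1}{4} != 0.

Invalid: d/du[G] - f = - \frac{1}{4}, which is not 0.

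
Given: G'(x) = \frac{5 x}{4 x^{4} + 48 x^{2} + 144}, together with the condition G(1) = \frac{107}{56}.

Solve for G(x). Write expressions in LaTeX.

The substitution u = 8 x^{2} + 48 works: G'(x) is exactly (dG/du)*(du/dx) for that inner function.
A general antiderivative is - \frac{5}{8 x^{2} + 48} + C.
The condition gives C = \frac{107}{56} - (- \frac{5}{56}) = 2.
So G(x) = \frac{16 x^{2} + 91}{8 x^{2} + 48}.
Check: d/dx[\frac{16 x^{2} + 91}{8 x^{2} + 48}] = \frac{5 x}{4 x^{4} + 48 x^{2} + 144} = G'(x).

G(x) = \frac{16 x^{2} + 91}{8 x^{2} + 48}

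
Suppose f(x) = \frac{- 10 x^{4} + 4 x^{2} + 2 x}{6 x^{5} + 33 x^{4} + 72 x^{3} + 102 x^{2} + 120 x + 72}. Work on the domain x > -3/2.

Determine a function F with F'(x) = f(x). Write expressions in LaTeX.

Factor the denominator (3 \left(x + 2\right)^{2} \left(2 x + 3\right) \left(x^{2} + 2\right)) and decompose: f = \frac{11 x + 8}{27 \left(x^{2} + 2\right)} - \frac{14}{2 x + 3} + \frac{133}{27 \left(x + 2\right)} + \frac{74}{9 \left(x + 2\right)^{2}}; each piece integrates to a log, atan, or power term.
Check: d/dx[\frac{- 378 x \log{\left(x + \frac{3}{2} \right)} + 266 x \log{\left(x + 2 \right)} + 11 x \log{\left(x^{2} + 2 \right)} + 8 \sqrt{2} x \operatorname{atan}{\left(\frac{\sqrt{2} x}{2} \right)} - 756 \log{\left(x + \frac{3}{2} \right)} + 532 \log{\left(x + 2 \right)} + 22 \log{\left(x^{2} + 2 \right)} + 16 \sqrt{2} \operatorname{atan}{\left(\frac{\sqrt{2} x}{2} \right)} - 444}{54 \left(x + 2\right)}] = \frac{- 10 x^{4} + 4 x^{2} + 2 x}{6 x^{5} + 33 x^{4} + 72 x^{3} + 102 x^{2} + 120 x + 72} = f(x).

An antiderivative is F(x) = \frac{- 378 x \log{\left(x + \frac{3}{2} \right)} + 266 x \log{\left(x + 2 \right)} + 11 x \log{\left(x^{2} + 2 \right)} + 8 \sqrt{2} x \operatorname{atan}{\left(\frac{\sqrt{2} x}{2} \right)} - 756 \log{\left(x + \frac{3}{2} \right)} + 532 \log{\left(x + 2 \right)} + 22 \log{\left(x^{2} + 2 \right)} + 16 \sqrt{2} \operatorname{atan}{\left(\frac{\sqrt{2} x}{2} \right)} - 444}{54 \left(x + 2\right)}.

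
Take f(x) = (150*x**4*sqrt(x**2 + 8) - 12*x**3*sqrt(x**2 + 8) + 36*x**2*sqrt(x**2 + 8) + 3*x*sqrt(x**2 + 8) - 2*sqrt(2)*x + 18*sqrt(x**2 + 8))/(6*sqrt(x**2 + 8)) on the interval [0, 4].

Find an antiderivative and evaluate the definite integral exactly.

Antiderivative: F(x) = (60*x**5 - 6*x**4 + 24*x**3 + 3*x**2 + 36*x - 4*sqrt(2)*sqrt(x**2 + 8) - 15)/12; value = 15412/3 - 4*sqrt(3)/3

Any candidate F(x) must reproduce f(x) exactly when differentiated.
F(x) = (60*x**5 - 6*x**4 + 24*x**3 + 3*x**2 + 36*x - 4*sqrt(2)*sqrt(x**2 + 8) - 15)/12 is an antiderivative of f.
Check: d/dx[(60*x**5 - 6*x**4 + 24*x**3 + 3*x**2 + 36*x - 4*sqrt(2)*sqrt(x**2 + 8) - 15)/12] = (150*x**4*sqrt(x**2 + 8) - 12*x**3*sqrt(x**2 + 8) + 36*x**2*sqrt(x**2 + 8) + 3*x*sqrt(x**2 + 8) - 2*sqrt(2)*x + 18*sqrt(x**2 + 8))/(6*sqrt(x**2 + 8)) = f(x).
F(4) = 20539/4 - 4*sqrt(3)/3; F(0) = -31/12.
Integral = F(4) - F(0) = 15412/3 - 4*sqrt(3)/3.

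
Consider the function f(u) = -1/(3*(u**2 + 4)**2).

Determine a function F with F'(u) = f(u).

An antiderivative is F(u) = (-u**2*atan(u/2) - 2*u - 4*atan(u/2))/(48*u**2 + 192).

Since d/du undoes antidifferentiation here, F'(u) = f(u) is required of F(u).
Check: d/du[(-u**2*atan(u/2) - 2*u - 4*atan(u/2))/(48*u**2 + 192)] = -1/(3*u**4 + 24*u**2 + 48), which equals f(u).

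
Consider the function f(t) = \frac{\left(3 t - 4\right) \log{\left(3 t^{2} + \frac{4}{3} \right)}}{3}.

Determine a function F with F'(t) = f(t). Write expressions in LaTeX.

An antiderivative F(t) passes only if d/dt[F] lands on f(t) exactly.
Check: d/dt[\frac{- 9 t^{2} + 3 t \left(3 t - 8\right) \log{\left(3 t^{2} + \frac{4}{3} \right)} + 48 t + 4 \log{\left(t^{2} + \frac{4}{9} \right)} - 32 \operatorname{atan}{\left(\frac{3 t}{2} \right)}}{18}] = t \log{\left(3 t^{2} + \frac{4}{3} \right)} - \frac{4 \log{\left(3 t^{2} + \frac{4}{3} \right)}}{3}, which equals f(t).

An antiderivative is F(t) = \frac{- 9 t^{2} + 3 t \left(3 t - 8\right) \log{\left(3 t^{2} + \frac{4}{3} \right)} + 48 t + 4 \log{\left(t^{2} + \frac{4}{9} \right)} - 32 \operatorname{atan}{\left(\frac{3 t}{2} \right)}}{18}.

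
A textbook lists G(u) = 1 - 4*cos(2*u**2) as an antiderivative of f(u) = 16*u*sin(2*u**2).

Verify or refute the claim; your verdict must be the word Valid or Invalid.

d/du[G] = 16*u*sin(2*u**2)
This equals f(u) exactly, so the claim holds.

Valid - differentiating G returns exactly f.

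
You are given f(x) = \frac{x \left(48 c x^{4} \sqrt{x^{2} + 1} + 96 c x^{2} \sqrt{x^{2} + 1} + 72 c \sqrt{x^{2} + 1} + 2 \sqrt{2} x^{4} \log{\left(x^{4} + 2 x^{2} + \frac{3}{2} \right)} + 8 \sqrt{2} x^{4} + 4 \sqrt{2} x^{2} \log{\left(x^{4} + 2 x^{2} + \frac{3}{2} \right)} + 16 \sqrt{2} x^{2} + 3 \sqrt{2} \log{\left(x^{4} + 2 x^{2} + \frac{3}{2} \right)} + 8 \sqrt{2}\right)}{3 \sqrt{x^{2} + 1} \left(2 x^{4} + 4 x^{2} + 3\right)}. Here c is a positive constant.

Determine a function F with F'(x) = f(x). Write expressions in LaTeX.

An antiderivative is F(x) = \frac{12 c x^{2} + \sqrt{2} \sqrt{x^{2} + 1} \log{\left(x^{4} + 2 x^{2} + \frac{3}{2} \right)}}{3}.

Recover f(x) by differentiating a candidate F(x); any mismatch rules it out.
Check: d/dx[\frac{12 c x^{2} + \sqrt{2} \sqrt{x^{2} + 1} \log{\left(x^{4} + 2 x^{2} + \frac{3}{2} \right)}}{3}] = \frac{48 c x^{5} \sqrt{x^{2} + 1} + 96 c x^{3} \sqrt{x^{2} + 1} + 72 c x \sqrt{x^{2} + 1} + 2 \sqrt{2} x^{5} \log{\left(x^{4} + 2 x^{2} + \frac{3}{2} \right)} + 8 \sqrt{2} x^{5} + 4 \sqrt{2} x^{3} \log{\left(x^{4} + 2 x^{2} + \frac{3}{2} \right)} + 16 \sqrt{2} x^{3} + 3 \sqrt{2} x \log{\left(x^{4} + 2 x^{2} + \frac{3}{2} \right)} + 8 \sqrt{2} x}{6 x^{4} \sqrt{x^{2} + 1} + 12 x^{2} \sqrt{x^{2} + 1} + 9 \sqrt{x^{2} + 1}}, which equals f(x).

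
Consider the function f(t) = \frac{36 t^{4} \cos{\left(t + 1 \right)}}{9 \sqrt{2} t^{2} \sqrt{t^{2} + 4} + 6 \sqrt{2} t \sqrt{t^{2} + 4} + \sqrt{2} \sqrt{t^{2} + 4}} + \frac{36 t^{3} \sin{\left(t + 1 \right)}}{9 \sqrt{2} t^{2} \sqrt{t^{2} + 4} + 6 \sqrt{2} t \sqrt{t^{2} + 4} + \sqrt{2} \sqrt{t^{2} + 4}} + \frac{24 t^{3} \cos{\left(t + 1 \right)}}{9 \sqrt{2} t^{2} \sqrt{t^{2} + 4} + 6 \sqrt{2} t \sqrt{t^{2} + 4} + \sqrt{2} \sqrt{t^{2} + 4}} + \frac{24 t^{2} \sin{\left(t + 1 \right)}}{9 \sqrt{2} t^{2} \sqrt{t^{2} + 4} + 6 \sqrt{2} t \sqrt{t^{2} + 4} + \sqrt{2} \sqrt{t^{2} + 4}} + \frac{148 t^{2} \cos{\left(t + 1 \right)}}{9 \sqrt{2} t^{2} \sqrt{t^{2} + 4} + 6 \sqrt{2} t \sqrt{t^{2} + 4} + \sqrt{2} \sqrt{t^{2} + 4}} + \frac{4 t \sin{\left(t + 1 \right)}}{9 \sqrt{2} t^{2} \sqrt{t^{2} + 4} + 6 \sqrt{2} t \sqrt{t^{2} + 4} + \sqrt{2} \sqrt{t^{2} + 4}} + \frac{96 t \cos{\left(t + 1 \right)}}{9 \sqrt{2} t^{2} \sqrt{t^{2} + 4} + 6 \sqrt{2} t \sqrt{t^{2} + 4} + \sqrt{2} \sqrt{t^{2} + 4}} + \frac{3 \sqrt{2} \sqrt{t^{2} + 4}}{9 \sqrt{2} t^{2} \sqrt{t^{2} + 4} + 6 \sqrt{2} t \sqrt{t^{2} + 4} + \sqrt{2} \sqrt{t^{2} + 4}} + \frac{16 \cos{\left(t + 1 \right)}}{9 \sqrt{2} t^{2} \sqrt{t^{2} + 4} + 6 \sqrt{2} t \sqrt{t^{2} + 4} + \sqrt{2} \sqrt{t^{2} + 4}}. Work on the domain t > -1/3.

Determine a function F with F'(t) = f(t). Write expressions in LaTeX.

Integrate term by term and add the pieces.
Check: d/dt[\frac{2 \sqrt{2} \left(3 t + 1\right) \sqrt{t^{2} + 4} \sin{\left(t + 1 \right)} - 1}{3 t + 1}] = \frac{18 \sqrt{2} t^{4} \cos{\left(t + 1 \right)} + 18 \sqrt{2} t^{3} \sin{\left(t + 1 \right)} + 12 \sqrt{2} t^{3} \cos{\left(t + 1 \right)} + 12 \sqrt{2} t^{2} \sin{\left(t + 1 \right)} + 74 \sqrt{2} t^{2} \cos{\left(t + 1 \right)} + 2 \sqrt{2} t \sin{\left(t + 1 \right)} + 48 \sqrt{2} t \cos{\left(t + 1 \right)} + 3 \sqrt{t^{2} + 4} + 8 \sqrt{2} \cos{\left(t + 1 \right)}}{9 t^{2} \sqrt{t^{2} + 4} + 6 t \sqrt{t^{2} + 4} + \sqrt{t^{2} + 4}}, which equals f(t).

An antiderivative is F(t) = \frac{2 \sqrt{2} \left(3 t + 1\right) \sqrt{t^{2} + 4} \sin{\left(t + 1 \right)} - 1}{3 t + 1}.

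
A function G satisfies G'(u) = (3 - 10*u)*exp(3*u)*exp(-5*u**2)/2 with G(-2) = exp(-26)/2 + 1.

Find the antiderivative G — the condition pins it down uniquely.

G(u) = (exp(3*u)*exp(-5*u**2) + 2)/2

The substitution w = -5*u**2 + 3*u works: G'(u) is exactly (dG/dw)*(dw/du) for that inner function.
A general antiderivative is exp(-5*u**2 + 3*u)/2 + C.
The condition gives C = exp(-26)/2 + 1 - (exp(-26)/2) = 1.
So G(u) = (exp(3*u)*exp(-5*u**2) + 2)/2.
Check: d/du[(exp(3*u)*exp(-5*u**2) + 2)/2] = (-10*u*exp(3*u) + 3*exp(3*u))*exp(-5*u**2)/2, which equals G'(u).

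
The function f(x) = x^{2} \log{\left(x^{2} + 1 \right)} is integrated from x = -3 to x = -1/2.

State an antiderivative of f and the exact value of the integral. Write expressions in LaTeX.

Antiderivative: F(x) = \frac{x^{3} \log{\left(x^{2} + 1 \right)}}{3} - \frac{2 x^{3}}{9} + \frac{2 x}{3} - \frac{2 \operatorname{atan}{\left(x \right)}}{3}; value = - \frac{155}{36} - \frac{2 \operatorname{atan}{\left(3 \right)}}{3} - \frac{\log{\left(\frac{5}{4} \right)}}{24} + \frac{2 \operatorname{atan}{\left(\frac{1}{2} \right)}}{3} + 9 \log{\left(10 \right)}

Recover f(x) by differentiating a candidate F(x); any mismatch rules it out.
F(x) = \frac{x^{3} \log{\left(x^{2} + 1 \right)}}{3} - \frac{2 x^{3}}{9} + \frac{2 x}{3} - \frac{2 \operatorname{atan}{\left(x \right)}}{3} is an antiderivative of f.
Check: d/dx[\frac{x^{3} \log{\left(x^{2} + 1 \right)}}{3} - \frac{2 x^{3}}{9} + \frac{2 x}{3} - \frac{2 \operatorname{atan}{\left(x \right)}}{3}] = x^{2} \log{\left(x^{2} + 1 \right)} = f(x).
F(-1/2) = - \frac{11}{36} - \frac{\log{\left(\frac{5}{4} \right)}}{24} + \frac{2 \operatorname{atan}{\left(\frac{1}{2} \right)}}{3}; F(-3) = - 9 \log{\left(10 \right)} + \frac{2 \operatorname{atan}{\left(3 \right)}}{3} + 4.
Integral = F(-1/2) - F(-3) = - \frac{155}{36} - \frac{2 \operatorname{atan}{\left(3 \right)}}{3} - \frac{\log{\left(\frac{5}{4} \right)}}{24} + \frac{2 \operatorname{atan}{\left(\frac{1}{2} \right)}}{3} + 9 \log{\left(10 \right)}.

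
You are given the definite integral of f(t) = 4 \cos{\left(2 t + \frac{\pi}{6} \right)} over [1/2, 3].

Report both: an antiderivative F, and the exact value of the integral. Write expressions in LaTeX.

Antiderivative: F(t) = 2 \sin{\left(2 t + \frac{\pi}{6} \right)}; value = - 2 \sin{\left(\frac{\pi}{6} + 1 \right)} + 2 \sin{\left(\frac{\pi}{6} + 6 \right)}

Check any antiderivative F(t) by computing F'(t) and comparing it with f(t).
F(t) = 2 \sin{\left(2 t + \frac{\pi}{6} \right)} is an antiderivative of f.
Check: d/dt[2 \sin{\left(2 t + \frac{\pi}{6} \right)}] = 4 \cos{\left(2 t + \frac{\pi}{6} \right)} = f(t).
F(3) = 2 \sin{\left(\frac{\pi}{6} + 6 \right)}; F(1/2) = 2 \sin{\left(\frac{\pi}{6} + 1 \right)}.
Integral = F(3) - F(1/2) = - 2 \sin{\left(\frac{\pi}{6} + 1 \right)} + 2 \sin{\left(\frac{\pi}{6} + 6 \right)}.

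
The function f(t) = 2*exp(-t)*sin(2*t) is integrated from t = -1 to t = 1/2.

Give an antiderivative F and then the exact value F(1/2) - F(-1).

Antiderivative: F(t) = -2*exp(-t)*sin(2*t)/5 - 4*exp(-t)*cos(2*t)/5; value = -2*exp(1)*sin(2)/5 + 4*exp(1)*cos(2)/5 - 4*exp(-1/2)*cos(1)/5 - 2*exp(-1/2)*sin(1)/5

Differentiate the proposed F(t) back; it has to land on f(t) exactly.
F(t) = -2*exp(-t)*sin(2*t)/5 - 4*exp(-t)*cos(2*t)/5 is an antiderivative of f.
Check: d/dt[-2*exp(-t)*sin(2*t)/5 - 4*exp(-t)*cos(2*t)/5] = 2*exp(-t)*sin(2*t) = f(t).
F(1/2) = -4*exp(-1/2)*cos(1)/5 - 2*exp(-1/2)*sin(1)/5; F(-1) = -4*exp(1)*cos(2)/5 + 2*exp(1)*sin(2)/5.
Integral = F(1/2) - F(-1) = -2*exp(1)*sin(2)/5 + 4*exp(1)*cos(2)/5 - 4*exp(-1/2)*cos(1)/5 - 2*exp(-1/2)*sin(1)/5.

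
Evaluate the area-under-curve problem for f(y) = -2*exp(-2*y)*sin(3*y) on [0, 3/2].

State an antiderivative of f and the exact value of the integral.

Antiderivative: F(y) = 4*exp(-2*y)*sin(3*y)/13 + 6*exp(-2*y)*cos(3*y)/13; value = -6/13 + 4*exp(-3)*sin(9/2)/13 + 6*exp(-3)*cos(9/2)/13

Any candidate F(y) must reproduce f(y) exactly when differentiated.
F(y) = 4*exp(-2*y)*sin(3*y)/13 + 6*exp(-2*y)*cos(3*y)/13 is an antiderivative of f.
Check: d/dy[4*exp(-2*y)*sin(3*y)/13 + 6*exp(-2*y)*cos(3*y)/13] = -2*exp(-2*y)*sin(3*y) = f(y).
F(3/2) = 4*exp(-3)*sin(9/2)/13 + 6*exp(-3)*cos(9/2)/13; F(0) = 6/13.
Integral = F(3/2) - F(0) = -6/13 + 4*exp(-3)*sin(9/2)/13 + 6*exp(-3)*cos(9/2)/13.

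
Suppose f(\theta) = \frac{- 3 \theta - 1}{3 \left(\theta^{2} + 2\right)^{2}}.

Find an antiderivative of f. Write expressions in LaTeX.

A candidate is checked by its d/d\theta: the result must match f(\theta).
Check: d/d\theta[- \frac{\theta - 6}{12 \theta^{2} + 24} - \frac{\sqrt{2} \operatorname{atan}{\left(\frac{\sqrt{2} \theta}{2} \right)}}{24}] = \frac{- 3 \theta - 1}{3 \theta^{4} + 12 \theta^{2} + 12}, which equals f(\theta).

An antiderivative is F(\theta) = - \frac{\theta - 6}{12 \theta^{2} + 24} - \frac{\sqrt{2} \operatorname{atan}{\left(\frac{\sqrt{2} \theta}{2} \right)}}{24}.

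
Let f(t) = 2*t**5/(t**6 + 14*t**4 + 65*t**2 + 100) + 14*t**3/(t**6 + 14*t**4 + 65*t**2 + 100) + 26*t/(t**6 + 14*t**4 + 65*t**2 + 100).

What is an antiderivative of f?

Integrate term by term and add the pieces.
Check: d/dt[((t**2 + 5)*log(t**2 + 4) + 3)/(t**2 + 5)] = (2*t**5 + 14*t**3 + 26*t)/(t**6 + 14*t**4 + 65*t**2 + 100), which equals f(t).

An antiderivative is F(t) = ((t**2 + 5)*log(t**2 + 4) + 3)/(t**2 + 5).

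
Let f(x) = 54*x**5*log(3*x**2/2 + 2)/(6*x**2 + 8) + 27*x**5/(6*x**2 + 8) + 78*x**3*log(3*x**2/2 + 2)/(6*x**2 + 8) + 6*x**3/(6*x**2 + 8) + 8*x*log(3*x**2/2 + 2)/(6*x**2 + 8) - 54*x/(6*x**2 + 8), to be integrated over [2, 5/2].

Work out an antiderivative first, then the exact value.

Antiderivative: F(x) = 9*x**4*log(3*x**2/2 + 2)/4 + x**2*log(3*x**2/2 + 2)/2 - 9*log(3*x**2/2 + 2)/2; value = -67*log(8)/2 + 5537*log(91/8)/64

f has the shape u'v + uv' for u = 9*x**4/4 + x**2/2 - 9/2 and v = log(3*x**2/2 + 2) — it is the derivative of the product u*v.
F(x) = 9*x**4*log(3*x**2/2 + 2)/4 + x**2*log(3*x**2/2 + 2)/2 - 9*log(3*x**2/2 + 2)/2 is an antiderivative of f.
Check: d/dx[9*x**4*log(3*x**2/2 + 2)/4 + x**2*log(3*x**2/2 + 2)/2 - 9*log(3*x**2/2 + 2)/2] = (54*x**5*log(3*x**2/2 + 2) + 27*x**5 + 78*x**3*log(3*x**2/2 + 2) + 6*x**3 + 8*x*log(3*x**2/2 + 2) - 54*x)/(6*x**2 + 8), which equals f(x).
F(5/2) = 5537*log(91/8)/64; F(2) = 67*log(8)/2.
Integral = F(5/2) - F(2) = -67*log(8)/2 + 5537*log(91/8)/64.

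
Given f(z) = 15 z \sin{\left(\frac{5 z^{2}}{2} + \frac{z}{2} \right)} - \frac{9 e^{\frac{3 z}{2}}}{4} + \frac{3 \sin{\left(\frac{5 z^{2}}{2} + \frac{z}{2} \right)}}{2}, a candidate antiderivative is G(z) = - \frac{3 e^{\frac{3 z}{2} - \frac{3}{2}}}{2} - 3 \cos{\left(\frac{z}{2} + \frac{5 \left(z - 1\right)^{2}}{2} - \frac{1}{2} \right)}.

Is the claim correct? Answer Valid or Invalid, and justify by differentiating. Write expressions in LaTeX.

d/dz[G] = 15 z \sin{\left(\frac{5 z^{2}}{2} - \frac{9 z}{2} + 2 \right)} - \frac{9 e^{\frac{3 z}{2}}}{4 e^{\frac{3}{2}}} - \frac{27 \sin{\left(\frac{5 z^{2}}{2} - \frac{9 z}{2} + 2 \right)}}{2}
d/dz[G] - f(z) = - 15 z \sin{\left(\frac{5 z^{2}}{2} + \frac{z}{2} \right)} + 15 z \sin{\left(\frac{5 z^{2}}{2} - \frac{9 z}{2} + 2 \right)} - \frac{9 e^{\frac{3 z}{2}}}{4 e^{\frac{3}{2}}} + \frac{9 e^{\frac{3 z}{2}}}{4} - \frac{3 \sin{\left(\frac{5 z^{2}}{2} + \frac{z}{2} \right)}}{2} - \frac{27 \sin{\left(\frac{5 z^{2}}{2} - \frac{9 z}{2} + 2 \right)}}{2} != 0.

Invalid: d/dz[G] - f = - 15 z \sin{\left(\frac{5 z^{2}}{2} + \frac{z}{2} \right)} + 15 z \sin{\left(\frac{5 z^{2}}{2} - \frac{9 z}{2} + 2 \right)} - \frac{9 e^{\frac{3 z}{2}}}{4 e^{\frac{3}{2}}} + \frac{9 e^{\frac{3 z}{2}}}{4} - \frac{3 \sin{\left(\frac{5 z^{2}}{2} + \frac{z}{2} \right)}}{2} - \frac{27 \sin{\left(\frac{5 z^{2}}{2} - \frac{9 z}{2} + 2 \right)}}{2}, which is not 0.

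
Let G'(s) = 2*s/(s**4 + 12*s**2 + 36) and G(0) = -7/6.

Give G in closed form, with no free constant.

G'(s) matches the chain-rule pattern g'(h)*h' with inner function h(s) = 2*s**2 + 12; substituting u = h(s) collapses the integral.
A general antiderivative is -2/(2*s**2 + 12) + C.
The condition gives C = -7/6 - (-1/6) = -1.
So G(s) = -1 - 2/(2*s**2 + 12).
Check: d/ds[-1 - 2/(2*s**2 + 12)] = 2*s/(s**4 + 12*s**2 + 36) = G'(s).

G(s) = -1 - 2/(2*s**2 + 12)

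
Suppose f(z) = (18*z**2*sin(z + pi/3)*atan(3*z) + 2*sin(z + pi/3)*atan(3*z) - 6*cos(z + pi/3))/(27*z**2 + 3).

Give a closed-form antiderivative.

f has the shape u'v + uv' for u = -2*atan(3*z)/3 and v = cos(z + pi/3) — it is the derivative of the product u*v.
Check: d/dz[-2*cos(z + pi/3)*atan(3*z)/3] = (18*z**2*sin(z + pi/3)*atan(3*z) + 2*sin(z + pi/3)*atan(3*z) - 6*cos(z + pi/3))/(27*z**2 + 3) = f(z).

An antiderivative is F(z) = -2*cos(z + pi/3)*atan(3*z)/3.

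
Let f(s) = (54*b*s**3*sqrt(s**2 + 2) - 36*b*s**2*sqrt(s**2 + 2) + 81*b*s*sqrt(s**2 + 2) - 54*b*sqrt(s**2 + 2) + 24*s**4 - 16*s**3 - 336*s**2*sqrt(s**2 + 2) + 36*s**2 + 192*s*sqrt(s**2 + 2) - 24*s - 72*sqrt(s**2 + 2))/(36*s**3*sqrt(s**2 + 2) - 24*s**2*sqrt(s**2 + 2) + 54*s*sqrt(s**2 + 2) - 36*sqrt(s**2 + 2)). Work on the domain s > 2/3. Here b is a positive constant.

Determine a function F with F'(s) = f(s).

An antiderivative is F(s) = (9*b*s + 4*sqrt(s**2 + 2) - 8*log(3*s/2 - 1) - 24*log(2*s**2 + 3))/6.

Check any antiderivative F(s) by computing F'(s) and comparing it with f(s).
Check: d/ds[(9*b*s + 4*sqrt(s**2 + 2) - 8*log(3*s/2 - 1) - 24*log(2*s**2 + 3))/6] = (54*b*s**3*sqrt(s**2 + 2) - 36*b*s**2*sqrt(s**2 + 2) + 81*b*s*sqrt(s**2 + 2) - 54*b*sqrt(s**2 + 2) + 24*s**4 - 16*s**3 - 336*s**2*sqrt(s**2 + 2) + 36*s**2 + 192*s*sqrt(s**2 + 2) - 24*s - 72*sqrt(s**2 + 2))/(36*s**3*sqrt(s**2 + 2) - 24*s**2*sqrt(s**2 + 2) + 54*s*sqrt(s**2 + 2) - 36*sqrt(s**2 + 2)) = f(s).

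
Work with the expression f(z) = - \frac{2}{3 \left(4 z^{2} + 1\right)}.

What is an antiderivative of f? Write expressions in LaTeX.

An antiderivative is F(z) = - \frac{\operatorname{atan}{\left(2 z \right)}}{3}.

For F(z) to be correct the identity F'(z) - f(z) = 0 must hold.
Check: d/dz[- \frac{\operatorname{atan}{\left(2 z \right)}}{3}] = - \frac{2}{12 z^{2} + 3}, which equals f(z).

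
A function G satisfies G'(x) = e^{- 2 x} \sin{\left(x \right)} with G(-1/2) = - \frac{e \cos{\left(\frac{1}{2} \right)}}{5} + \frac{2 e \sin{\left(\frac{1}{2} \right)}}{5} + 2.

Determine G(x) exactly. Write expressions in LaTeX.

Any candidate G(x) must reproduce the stated G'(x) exactly.
A general antiderivative is - \frac{2 e^{- 2 x} \sin{\left(x \right)}}{5} - \frac{e^{- 2 x} \cos{\left(x \right)}}{5} + C.
The condition gives C = - \frac{e \cos{\left(\frac{1}{2} \right)}}{5} + \frac{2 e \sin{\left(\frac{1}{2} \right)}}{5} + 2 - (- \frac{e \cos{\left(\frac{1}{2} \right)}}{5} + \frac{2 e \sin{\left(\frac{1}{2} \right)}}{5}) = 2.
So G(x) = \frac{\left(10 e^{2 x} - 2 \sin{\left(x \right)} - \cos{\left(x \right)}\right) e^{- 2 x}}{5}.
Check: d/dx[\frac{\left(10 e^{2 x} - 2 \sin{\left(x \right)} - \cos{\left(x \right)}\right) e^{- 2 x}}{5}] = e^{- 2 x} \sin{\left(x \right)} = G'(x).

G(x) = \frac{\left(10 e^{2 x} - 2 \sin{\left(x \right)} - \cos{\left(x \right)}\right) e^{- 2 x}}{5}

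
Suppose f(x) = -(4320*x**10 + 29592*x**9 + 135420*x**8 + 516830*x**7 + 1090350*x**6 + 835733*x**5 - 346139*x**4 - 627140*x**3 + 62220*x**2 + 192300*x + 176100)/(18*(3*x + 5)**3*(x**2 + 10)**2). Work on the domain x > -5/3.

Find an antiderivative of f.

f has the shape u'v + uv' for u = -5*x/(3*(x**2/2 + 5)) + (3*x + 5)**(-2) and v = 2*x**5/3 + 5*x**4/3 - 5*x**3/3 - x/2 + 2 — it is the derivative of the product u*v.
Check: d/dx[(-5*x/(3*(x**2/2 + 5)) + (3*x + 5)**(-2))*(2*x**5/3 + 5*x**4/3 - 5*x**3/3 - x/2 + 2)] = (-4320*x**10 - 29592*x**9 - 135420*x**8 - 516830*x**7 - 1090350*x**6 - 835733*x**5 + 346139*x**4 + 627140*x**3 - 62220*x**2 - 192300*x - 176100)/(486*x**7 + 2430*x**6 + 13770*x**5 + 50850*x**4 + 129600*x**3 + 288000*x**2 + 405000*x + 225000), which equals f(x).

An antiderivative is F(x) = (-5*x/(3*(x**2/2 + 5)) + (3*x + 5)**(-2))*(2*x**5/3 + 5*x**4/3 - 5*x**3/3 - x/2 + 2).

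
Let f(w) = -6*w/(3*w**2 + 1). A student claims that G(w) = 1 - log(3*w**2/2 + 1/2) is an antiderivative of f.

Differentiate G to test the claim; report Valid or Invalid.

Valid - differentiating G returns exactly f.

d/dw[G] = -6*w/(3*w**2 + 1)
This equals f(w) exactly, so the claim holds.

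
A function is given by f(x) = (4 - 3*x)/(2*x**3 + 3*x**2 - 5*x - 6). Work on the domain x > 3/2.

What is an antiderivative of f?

Factor the denominator ((x + 1)*(x + 2)*(2*x - 3)) and decompose: f = -2/(35*(2*x - 3)) + 10/(7*(x + 2)) - 7/(5*(x + 1)); each piece integrates to a log, atan, or power term.
Check: d/dx[-log(x - 3/2)/35 - 7*log(x + 1)/5 + 10*log(x + 2)/7] = (4 - 3*x)/(2*x**3 + 3*x**2 - 5*x - 6) = f(x).

An antiderivative is F(x) = -log(x - 3/2)/35 - 7*log(x + 1)/5 + 10*log(x + 2)/7.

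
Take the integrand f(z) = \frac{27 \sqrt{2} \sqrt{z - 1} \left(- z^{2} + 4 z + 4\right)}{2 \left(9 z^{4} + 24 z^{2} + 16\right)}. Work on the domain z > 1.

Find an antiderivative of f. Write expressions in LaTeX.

An antiderivative is F(z) = \frac{9 \sqrt{2} z \sqrt{z - 1} - 9 \sqrt{2} \sqrt{z - 1}}{3 z^{2} + 4}.

f has the shape u'v + uv' for u = \frac{3 \left(2 z - 2\right)^{\frac{3}{2}}}{2} and v = \frac{1}{z^{2} + \frac{4}{3}} — it is the derivative of the product u*v.
Check: d/dz[\frac{9 \sqrt{2} z \sqrt{z - 1} - 9 \sqrt{2} \sqrt{z - 1}}{3 z^{2} + 4}] = \frac{- 27 \sqrt{2} z^{3} + 135 \sqrt{2} z^{2} - 108 \sqrt{2}}{18 z^{4} \sqrt{z - 1} + 48 z^{2} \sqrt{z - 1} + 32 \sqrt{z - 1}}, which equals f(z).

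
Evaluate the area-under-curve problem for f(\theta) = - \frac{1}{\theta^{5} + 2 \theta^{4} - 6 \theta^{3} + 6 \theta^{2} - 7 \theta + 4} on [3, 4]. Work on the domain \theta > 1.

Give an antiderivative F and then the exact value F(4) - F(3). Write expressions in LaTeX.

The denominator factors as \left(\theta - 1\right)^{2} \left(\theta + 4\right) \left(\theta^{2} + 1\right); partial fractions split f into directly integrable pieces: - \frac{4 \theta + 1}{34 \left(\theta^{2} + 1\right)} - \frac{1}{425 \left(\theta + 4\right)} + \frac{3}{25 \left(\theta - 1\right)} - \frac{1}{10 \left(\theta - 1\right)^{2}}.
F(\theta) = \frac{102 \left(\theta - 1\right) \log{\left(\theta - 1 \right)} - 2 \left(\theta - 1\right) \log{\left(\theta + 4 \right)} - 50 \left(\theta - 1\right) \log{\left(\theta^{2} + 1 \right)} - 25 \left(\theta - 1\right) \operatorname{atan}{\left(\theta \right)} + 85}{850 \left(\theta - 1\right)} is an antiderivative of f.
Check: d/d\theta[\frac{102 \left(\theta - 1\right) \log{\left(\theta - 1 \right)} - 2 \left(\theta - 1\right) \log{\left(\theta + 4 \right)} - 50 \left(\theta - 1\right) \log{\left(\theta^{2} + 1 \right)} - 25 \left(\theta - 1\right) \operatorname{atan}{\left(\theta \right)} + 85}{850 \left(\theta - 1\right)}] = - \frac{1}{\theta^{5} + 2 \theta^{4} - 6 \theta^{3} + 6 \theta^{2} - 7 \theta + 4} = f(\theta).
F(4) = - \frac{\log{\left(17 \right)}}{17} - \frac{\operatorname{atan}{\left(4 \right)}}{34} - \frac{\log{\left(8 \right)}}{425} + \frac{1}{30} + \frac{3 \log{\left(3 \right)}}{25}; F(3) = - \frac{\log{\left(10 \right)}}{17} - \frac{\operatorname{atan}{\left(3 \right)}}{34} - \frac{\log{\left(7 \right)}}{425} + \frac{1}{20} + \frac{3 \log{\left(2 \right)}}{25}.
Integral = F(4) - F(3) = - \frac{\log{\left(17 \right)}}{17} - \frac{3 \log{\left(2 \right)}}{25} - \frac{\operatorname{atan}{\left(4 \right)}}{34} - \frac{1}{60} - \frac{\log{\left(8 \right)}}{425} + \frac{\log{\left(7 \right)}}{425} + \frac{\operatorname{atan}{\left(3 \right)}}{34} + \frac{3 \log{\left(3 \right)}}{25} + \frac{\log{\left(10 \right)}}{17}.

Antiderivative: F(\theta) = \frac{102 \left(\theta - 1\right) \log{\left(\theta - 1 \right)} - 2 \left(\theta - 1\right) \log{\left(\theta + 4 \right)} - 50 \left(\theta - 1\right) \log{\left(\theta^{2} + 1 \right)} - 25 \left(\theta - 1\right) \operatorname{atan}{\left(\theta \right)} + 85}{850 \left(\theta - 1\right)}; value = - \frac{\log{\left(17 \right)}}{17} - \frac{3 \log{\left(2 \right)}}{25} - \frac{\operatorname{atan}{\left(4 \right)}}{34} - \frac{1}{60} - \frac{\log{\left(8 \right)}}{425} + \frac{\log{\left(7 \right)}}{425} + \frac{\operatorname{atan}{\left(3 \right)}}{34} + \frac{3 \log{\left(3 \right)}}{25} + \frac{\log{\left(10 \right)}}{17}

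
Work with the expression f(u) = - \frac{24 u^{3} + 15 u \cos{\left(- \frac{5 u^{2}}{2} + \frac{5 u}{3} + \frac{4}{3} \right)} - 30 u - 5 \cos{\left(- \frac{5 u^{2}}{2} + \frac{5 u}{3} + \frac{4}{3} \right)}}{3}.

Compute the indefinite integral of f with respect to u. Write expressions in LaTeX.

For F(u) to be correct the identity F'(u) - f(u) = 0 must hold.
Check: d/du[- 2 u^{4} + 5 u^{2} + \sin{\left(- \frac{5 u^{2}}{2} + \frac{5 u}{3} + \frac{4}{3} \right)}] = - 8 u^{3} - 5 u \cos{\left(- \frac{5 u^{2}}{2} + \frac{5 u}{3} + \frac{4}{3} \right)} + 10 u + \frac{5 \cos{\left(- \frac{5 u^{2}}{2} + \frac{5 u}{3} + \frac{4}{3} \right)}}{3}, which equals f(u).

F(u) = - 2 u^{4} + 5 u^{2} + \sin{\left(- \frac{5 u^{2}}{2} + \frac{5 u}{3} + \frac{4}{3} \right)} + C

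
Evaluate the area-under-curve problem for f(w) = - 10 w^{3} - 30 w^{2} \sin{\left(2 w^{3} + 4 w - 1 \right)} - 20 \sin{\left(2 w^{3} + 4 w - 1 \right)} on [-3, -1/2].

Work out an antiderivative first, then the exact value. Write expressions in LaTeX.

Antiderivative: F(w) = - \frac{5 w^{4}}{2} + 5 \cos{\left(2 w^{3} + 4 w - 1 \right)}; value = 5 \cos{\left(\frac{13}{4} \right)} - 5 \cos{\left(67 \right)} + \frac{6475}{32}

Integrate term by term and add the pieces.
F(w) = - \frac{5 w^{4}}{2} + 5 \cos{\left(2 w^{3} + 4 w - 1 \right)} is an antiderivative of f.
Check: d/dw[- \frac{5 w^{4}}{2} + 5 \cos{\left(2 w^{3} + 4 w - 1 \right)}] = - 10 w^{3} - 30 w^{2} \sin{\left(2 w^{3} + 4 w - 1 \right)} - 20 \sin{\left(2 w^{3} + 4 w - 1 \right)} = f(w).
F(-1/2) = 5 \cos{\left(\frac{13}{4} \right)} - \frac{5}{32}; F(-3) = - \frac{405}{2} + 5 \cos{\left(67 \right)}.
Integral = F(-1/2) - F(-3) = 5 \cos{\left(\frac{13}{4} \right)} - 5 \cos{\left(67 \right)} + \frac{6475}{32}.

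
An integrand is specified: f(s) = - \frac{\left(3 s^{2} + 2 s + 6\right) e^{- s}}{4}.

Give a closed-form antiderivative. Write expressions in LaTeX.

An antiderivative is F(s) = \frac{\left(3 s^{2} + 8 s + 14\right) e^{- s}}{4}.

f has the shape u'v + uv' for u = \frac{3 s^{2}}{4} + 2 s + \frac{7}{2} and v = e^{- s} — it is the derivative of the product u*v.
Check: d/ds[\frac{\left(3 s^{2} + 8 s + 14\right) e^{- s}}{4}] = \frac{\left(- 3 s^{2} - 2 s - 6\right) e^{- s}}{4}, which equals f(s).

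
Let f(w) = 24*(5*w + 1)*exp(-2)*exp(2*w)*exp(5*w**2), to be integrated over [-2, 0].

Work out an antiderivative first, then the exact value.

f has the shape u'v + uv' for u = 12*exp(2*w) and v = exp(5*w**2 - 2) — it is the derivative of the product u*v.
F(w) = 12*exp(-2)*exp(2*w)*exp(5*w**2) is an antiderivative of f.
Check: d/dw[12*exp(-2)*exp(2*w)*exp(5*w**2)] = (120*w*exp(2*w)*exp(5*w**2) + 24*exp(2*w)*exp(5*w**2))*exp(-2), which equals f(w).
F(0) = 12*exp(-2); F(-2) = 12*exp(14).
Integral = F(0) - F(-2) = -12*exp(14) + 12*exp(-2).

Antiderivative: F(w) = 12*exp(-2)*exp(2*w)*exp(5*w**2); value = -12*exp(14) + 12*exp(-2)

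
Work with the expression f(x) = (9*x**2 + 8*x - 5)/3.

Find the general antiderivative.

For F(x) to be correct the identity F'(x) - f(x) = 0 must hold.
Check: d/dx[x*(3*x**2 + 4*x - 5)/3] = 3*x**2 + 8*x/3 - 5/3, which equals f(x).

F(x) = x*(3*x**2 + 4*x - 5)/3 + C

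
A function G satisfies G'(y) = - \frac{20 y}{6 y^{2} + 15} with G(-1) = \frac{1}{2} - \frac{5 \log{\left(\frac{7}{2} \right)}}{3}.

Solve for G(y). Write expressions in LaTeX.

G'(y) matches the chain-rule pattern g'(h)*h' with inner function h(y) = y^{2} + \frac{5}{2}; substituting u = h(y) collapses the integral.
A general antiderivative is - \frac{5 \log{\left(y^{2} + \frac{5}{2} \right)}}{3} + C.
The condition gives C = \frac{1}{2} - \frac{5 \log{\left(\frac{7}{2} \right)}}{3} - (- \frac{5 \log{\left(\frac{7}{2} \right)}}{3}) = \frac{1}{2}.
So G(y) = \frac{1}{2} - \frac{5 \log{\left(y^{2} + \frac{5}{2} \right)}}{3}.
Check: d/dy[\frac{1}{2} - \frac{5 \log{\left(y^{2} + \frac{5}{2} \right)}}{3}] = - \frac{20 y}{6 y^{2} + 15} = G'(y).

G(y) = \frac{1}{2} - \frac{5 \log{\left(y^{2} + \frac{5}{2} \right)}}{3}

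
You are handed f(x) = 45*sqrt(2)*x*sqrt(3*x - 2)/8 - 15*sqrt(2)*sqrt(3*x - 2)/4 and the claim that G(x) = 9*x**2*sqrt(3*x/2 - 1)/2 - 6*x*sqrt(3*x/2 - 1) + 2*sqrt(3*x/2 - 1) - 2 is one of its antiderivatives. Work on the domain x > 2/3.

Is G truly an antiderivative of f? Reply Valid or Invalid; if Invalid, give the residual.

Valid - the claim checks out under differentiation.

d/dx[G] = sqrt(2)*(135*x**2 - 180*x + 60)/(8*sqrt(3*x - 2))
This equals f(x) exactly, so the claim holds.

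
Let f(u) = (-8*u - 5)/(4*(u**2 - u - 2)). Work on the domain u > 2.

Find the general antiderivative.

F(u) = -7*log(u - 2)/4 - log(u + 1)/4 + C

Factor the denominator (4*(u - 2)*(u + 1)) and decompose: f = -1/(4*(u + 1)) - 7/(4*(u - 2)); each piece integrates to a log, atan, or power term.
Check: d/du[-7*log(u - 2)/4 - log(u + 1)/4] = (-8*u - 5)/(4*u**2 - 4*u - 8), which equals f(u).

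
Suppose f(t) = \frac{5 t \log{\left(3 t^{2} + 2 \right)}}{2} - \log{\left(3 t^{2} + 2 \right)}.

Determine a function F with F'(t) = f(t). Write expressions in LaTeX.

The integrand splits into summands that can be handled one at a time.
Check: d/dt[\frac{5 t^{2} \log{\left(3 t^{2} + 2 \right)}}{4} - \frac{5 t^{2}}{4} - t \log{\left(3 t^{2} + 2 \right)} + 2 t + \frac{5 \log{\left(t^{2} + \frac{2}{3} \right)}}{6} - \frac{2 \sqrt{6} \operatorname{atan}{\left(\frac{\sqrt{6} t}{2} \right)}}{3}] = \frac{5 t \log{\left(3 t^{2} + 2 \right)}}{2} - \log{\left(3 t^{2} + 2 \right)} = f(t).

An antiderivative is F(t) = \frac{5 t^{2} \log{\left(3 t^{2} + 2 \right)}}{4} - \frac{5 t^{2}}{4} - t \log{\left(3 t^{2} + 2 \right)} + 2 t + \frac{5 \log{\left(t^{2} + \frac{2}{3} \right)}}{6} - \frac{2 \sqrt{6} \operatorname{atan}{\left(\frac{\sqrt{6} t}{2} \right)}}{3}.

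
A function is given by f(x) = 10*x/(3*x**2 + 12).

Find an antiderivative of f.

An antiderivative is F(x) = 5*log(x**2 + 4)/3.

f matches the chain-rule pattern g'(h)*h' with inner function h(x) = x**2 + 4; substituting u = h(x) collapses the integral.
Check: d/dx[5*log(x**2 + 4)/3] = 10*x/(3*x**2 + 12) = f(x).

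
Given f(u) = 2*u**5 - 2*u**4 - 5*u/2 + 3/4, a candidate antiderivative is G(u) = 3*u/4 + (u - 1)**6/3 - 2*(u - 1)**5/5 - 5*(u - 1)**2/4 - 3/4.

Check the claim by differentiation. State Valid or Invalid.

Invalid: d/du[G] - f = -10*u**4 + 28*u**3 - 32*u**2 + 18*u - 3/2, which is not 0.

d/du[G] = 2*u**5 - 12*u**4 + 28*u**3 - 32*u**2 + 31*u/2 - 3/4
d/du[G] - f(u) = -10*u**4 + 28*u**3 - 32*u**2 + 18*u - 3/2 != 0.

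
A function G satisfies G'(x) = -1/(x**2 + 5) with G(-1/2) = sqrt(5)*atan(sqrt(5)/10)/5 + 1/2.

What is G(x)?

Whatever form G(x) takes, its d/dx must return the stated G'(x).
A general antiderivative is -sqrt(5)*atan(sqrt(5)*x/5)/5 + C.
The condition gives C = sqrt(5)*atan(sqrt(5)/10)/5 + 1/2 - (sqrt(5)*atan(sqrt(5)/10)/5) = 1/2.
So G(x) = (-2*sqrt(5)*atan(sqrt(5)*x/5) + 5)/10.
Check: d/dx[(-2*sqrt(5)*atan(sqrt(5)*x/5) + 5)/10] = -1/(x**2 + 5) = G'(x).

G(x) = (-2*sqrt(5)*atan(sqrt(5)*x/5) + 5)/10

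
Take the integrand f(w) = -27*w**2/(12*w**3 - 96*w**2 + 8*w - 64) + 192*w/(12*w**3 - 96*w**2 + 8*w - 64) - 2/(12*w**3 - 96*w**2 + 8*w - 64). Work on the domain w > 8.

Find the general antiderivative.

F(w) = (-log(w/2 - 4) - 4*log(3*w**2/2 + 1))/4 + C

Integrate term by term and add the pieces.
Check: d/dw[(-log(w/2 - 4) - 4*log(3*w**2/2 + 1))/4] = (-27*w**2 + 192*w - 2)/(12*w**3 - 96*w**2 + 8*w - 64), which equals f(w).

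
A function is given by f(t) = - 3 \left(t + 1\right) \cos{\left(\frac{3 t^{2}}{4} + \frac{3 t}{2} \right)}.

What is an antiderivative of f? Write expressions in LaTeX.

The substitution u = \frac{3 t^{2}}{4} + \frac{3 t}{2} works: f is exactly (dF/du)*(du/dt) for that inner function.
Check: d/dt[- 2 \sin{\left(\frac{3 t^{2}}{4} + \frac{3 t}{2} \right)}] = - 3 t \cos{\left(\frac{3 t^{2}}{4} + \frac{3 t}{2} \right)} - 3 \cos{\left(\frac{3 t^{2}}{4} + \frac{3 t}{2} \right)}, which equals f(t).

An antiderivative is F(t) = - 2 \sin{\left(\frac{3 t^{2}}{4} + \frac{3 t}{2} \right)}.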